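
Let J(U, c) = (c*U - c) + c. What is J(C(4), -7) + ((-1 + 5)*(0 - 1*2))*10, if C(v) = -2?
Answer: -66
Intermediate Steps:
J(U, c) = U*c (J(U, c) = (U*c - c) + c = (-c + U*c) + c = U*c)
J(C(4), -7) + ((-1 + 5)*(0 - 1*2))*10 = -2*(-7) + ((-1 + 5)*(0 - 1*2))*10 = 14 + (4*(0 - 2))*10 = 14 + (4*(-2))*10 = 14 - 8*10 = 14 - 80 = -66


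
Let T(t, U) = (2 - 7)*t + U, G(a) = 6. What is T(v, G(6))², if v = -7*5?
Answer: 32761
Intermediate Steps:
v = -35
T(t, U) = U - 5*t (T(t, U) = -5*t + U = U - 5*t)
T(v, G(6))² = (6 - 5*(-35))² = (6 + 175)² = 181² = 32761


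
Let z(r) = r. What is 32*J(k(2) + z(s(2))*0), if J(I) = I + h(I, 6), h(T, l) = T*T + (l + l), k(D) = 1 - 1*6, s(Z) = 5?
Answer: 1024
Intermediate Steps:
k(D) = -5 (k(D) = 1 - 6 = -5)
h(T, l) = T² + 2*l
J(I) = 12 + I + I² (J(I) = I + (I² + 2*6) = I + (I² + 12) = I + (12 + I²) = 12 + I + I²)
32*J(k(2) + z(s(2))*0) = 32*(12 + (-5 + 5*0) + (-5 + 5*0)²) = 32*(12 + (-5 + 0) + (-5 + 0)²) = 32*(12 - 5 + (-5)²) = 32*(12 - 5 + 25) = 32*32 = 1024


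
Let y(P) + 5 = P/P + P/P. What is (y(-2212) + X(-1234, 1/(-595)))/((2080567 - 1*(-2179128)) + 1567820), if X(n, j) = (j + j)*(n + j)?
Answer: 406387/2063085997875 ≈ 1.9698e-7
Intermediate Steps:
y(P) = -3 (y(P) = -5 + (P/P + P/P) = -5 + (1 + 1) = -5 + 2 = -3)
X(n, j) = 2*j*(j + n) (X(n, j) = (2*j)*(j + n) = 2*j*(j + n))
(y(-2212) + X(-1234, 1/(-595)))/((2080567 - 1*(-2179128)) + 1567820) = (-3 + 2*(1/(-595) - 1234)/(-595))/((2080567 - 1*(-2179128)) + 1567820) = (-3 + 2*(-1/595)*(-1/595 - 1234))/((2080567 + 2179128) + 1567820) = (-3 + 2*(-1/595)*(-734231/595))/(4259695 + 1567820) = (-3 + 1468462/354025)/5827515 = (406387/354025)*(1/5827515) = 406387/2063085997875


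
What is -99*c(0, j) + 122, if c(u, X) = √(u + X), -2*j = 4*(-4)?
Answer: 122 - 198*√2 ≈ -158.01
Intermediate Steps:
j = 8 (j = -2*(-4) = -½*(-16) = 8)
c(u, X) = √(X + u)
-99*c(0, j) + 122 = -99*√(8 + 0) + 122 = -198*√2 + 122 = 122 - 198*√2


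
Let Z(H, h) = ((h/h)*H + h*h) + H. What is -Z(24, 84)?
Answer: -7104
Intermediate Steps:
Z(H, h) = h² + 2*H (Z(H, h) = (1*H + h²) + H = (H + h²) + H = h² + 2*H)
-Z(24, 84) = -(84² + 2*24) = -(7056 + 48) = -1*7104 = -7104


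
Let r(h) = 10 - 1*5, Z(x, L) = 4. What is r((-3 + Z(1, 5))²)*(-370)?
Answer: -1850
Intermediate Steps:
r(h) = 5 (r(h) = 10 - 5 = 5)
r((-3 + Z(1, 5))²)*(-370) = 5*(-370) = -1850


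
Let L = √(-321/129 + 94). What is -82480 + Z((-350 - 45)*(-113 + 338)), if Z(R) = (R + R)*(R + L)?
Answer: 15797448770 - 177750*√169205/43 ≈ 1.5796e+10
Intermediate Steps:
L = √169205/43 (L = √(-321*1/129 + 94) = √(-107/43 + 94) = √(3935/43) = √169205/43 ≈ 9.5662)
Z(R) = 2*R*(R + √169205/43) (Z(R) = (R + R)*(R + √169205/43) = (2*R)*(R + √169205/43) = 2*R*(R + √169205/43))
-82480 + Z((-350 - 45)*(-113 + 338)) = -82480 + 2*((-350 - 45)*(-113 + 338))*(√169205 + 43*((-350 - 45)*(-113 + 338)))/43 = -82480 + 2*(-395*225)*(√169205 + 43*(-395*225))/43 = -82480 + (2/43)*(-88875)*(√169205 + 43*(-88875)) = -82480 + (2/43)*(-88875)*(√169205 - 3821625) = -82480 + (2/43)*(-88875)*(-3821625 + √169205) = -82480 + (15797531250 - 177750*√169205/43) = 15797448770 - 177750*√169205/43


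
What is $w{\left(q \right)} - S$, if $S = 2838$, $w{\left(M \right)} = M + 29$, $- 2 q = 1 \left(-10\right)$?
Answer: $-2804$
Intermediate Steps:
$q = 5$ ($q = - \frac{1 \left(-10\right)}{2} = \left(- \frac{1}{2}\right) \left(-10\right) = 5$)
$w{\left(M \right)} = 29 + M$
$w{\left(q \right)} - S = \left(29 + 5\right) - 2838 = 34 - 2838 = -2804$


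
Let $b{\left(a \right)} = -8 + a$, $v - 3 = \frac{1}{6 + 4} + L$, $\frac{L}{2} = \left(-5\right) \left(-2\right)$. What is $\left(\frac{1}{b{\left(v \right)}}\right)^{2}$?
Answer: $\frac{100}{22801} \approx 0.0043858$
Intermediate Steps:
$L = 20$ ($L = 2 \left(\left(-5\right) \left(-2\right)\right) = 2 \cdot 10 = 20$)
$v = \frac{231}{10}$ ($v = 3 + \left(\frac{1}{6 + 4} + 20\right) = 3 + \left(\frac{1}{10} + 20\right) = 3 + \frac{201}{10} = \frac{231}{10} \approx 23.1$)
$\left(\frac{1}{b{\left(v \right)}}\right)^{2} = \left(\frac{1}{-8 + \frac{231}{10}}\right)^{2} = \left(\frac{1}{\frac{151}{10}}\right)^{2} = \left(\frac{10}{151}\right)^{2} = \frac{100}{22801}$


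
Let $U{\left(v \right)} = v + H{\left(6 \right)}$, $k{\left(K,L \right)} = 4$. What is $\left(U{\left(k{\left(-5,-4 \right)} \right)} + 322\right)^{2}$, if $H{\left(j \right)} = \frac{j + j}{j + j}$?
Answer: $106929$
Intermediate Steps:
$H{\left(j \right)} = 1$ ($H{\left(j \right)} = \frac{2 j}{2 j} = 2 j \frac{1}{2 j} = 1$)
$U{\left(v \right)} = 1 + v$ ($U{\left(v \right)} = v + 1 = 1 + v$)
$\left(U{\left(k{\left(-5,-4 \right)} \right)} + 322\right)^{2} = \left(\left(1 + 4\right) + 322\right)^{2} = \left(5 + 322\right)^{2} = 327^{2} = 106929$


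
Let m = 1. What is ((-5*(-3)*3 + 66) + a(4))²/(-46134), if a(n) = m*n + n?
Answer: -14161/46134 ≈ -0.30695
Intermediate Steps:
a(n) = 2*n (a(n) = 1*n + n = n + n = 2*n)
((-5*(-3)*3 + 66) + a(4))²/(-46134) = ((-5*(-3)*3 + 66) + 2*4)²/(-46134) = ((15*3 + 66) + 8)²*(-1/46134) = ((45 + 66) + 8)²*(-1/46134) = (111 + 8)²*(-1/46134) = 119²*(-1/46134) = 14161*(-1/46134) = -14161/46134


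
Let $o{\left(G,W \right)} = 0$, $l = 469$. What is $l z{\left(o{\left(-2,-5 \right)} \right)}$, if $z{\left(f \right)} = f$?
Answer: $0$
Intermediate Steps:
$l z{\left(o{\left(-2,-5 \right)} \right)} = 469 \cdot 0 = 0$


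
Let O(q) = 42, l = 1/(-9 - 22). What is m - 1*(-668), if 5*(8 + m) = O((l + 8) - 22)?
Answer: 3342/5 ≈ 668.40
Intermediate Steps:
l = -1/31 (l = 1/(-31) = -1/31 ≈ -0.032258)
m = 2/5 (m = -8 + (1/5)*42 = -8 + 42/5 = 2/5 ≈ 0.40000)
m - 1*(-668) = 2/5 - 1*(-668) = 2/5 + 668 = 3342/5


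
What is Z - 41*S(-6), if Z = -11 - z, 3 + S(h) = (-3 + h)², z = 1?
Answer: -3210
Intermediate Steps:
S(h) = -3 + (-3 + h)²
Z = -12 (Z = -11 - 1*1 = -11 - 1 = -12)
Z - 41*S(-6) = -12 - 41*(-3 + (-3 - 6)²) = -12 - 41*(-3 + (-9)²) = -12 - 41*(-3 + 81) = -12 - 41*78 = -12 - 3198 = -3210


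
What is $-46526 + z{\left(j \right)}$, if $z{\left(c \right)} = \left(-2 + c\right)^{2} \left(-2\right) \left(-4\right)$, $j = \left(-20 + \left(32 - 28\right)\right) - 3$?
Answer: $-42998$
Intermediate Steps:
$j = -19$ ($j = \left(-20 + 4\right) - 3 = -16 - 3 = -19$)
$z{\left(c \right)} = 8 \left(-2 + c\right)^{2}$ ($z{\left(c \right)} = - 2 \left(-2 + c\right)^{2} \left(-4\right) = 8 \left(-2 + c\right)^{2}$)
$-46526 + z{\left(j \right)} = -46526 + 8 \left(-2 - 19\right)^{2} = -46526 + 8 \left(-21\right)^{2} = -46526 + 8 \cdot 441 = -46526 + 3528 = -42998$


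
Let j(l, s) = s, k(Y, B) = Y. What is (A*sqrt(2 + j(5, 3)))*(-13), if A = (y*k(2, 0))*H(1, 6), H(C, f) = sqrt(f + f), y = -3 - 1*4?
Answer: 364*sqrt(15) ≈ 1409.8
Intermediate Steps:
y = -7 (y = -3 - 4 = -7)
H(C, f) = sqrt(2)*sqrt(f) (H(C, f) = sqrt(2*f) = sqrt(2)*sqrt(f))
A = -28*sqrt(3) (A = (-7*2)*(sqrt(2)*sqrt(6)) = -28*sqrt(3) ≈ -48.497)
(A*sqrt(2 + j(5, 3)))*(-13) = ((-28*sqrt(3))*sqrt(2 + 3))*(-13) = ((-28*sqrt(3))*sqrt(5))*(-13) = -28*sqrt(15)*(-13) = 364*sqrt(15)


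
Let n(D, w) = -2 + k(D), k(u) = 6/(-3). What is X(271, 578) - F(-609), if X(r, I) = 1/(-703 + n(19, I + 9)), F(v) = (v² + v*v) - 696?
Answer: -523933663/707 ≈ -7.4107e+5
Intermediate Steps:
F(v) = -696 + 2*v² (F(v) = (v² + v²) - 696 = 2*v² - 696 = -696 + 2*v²)
k(u) = -2 (k(u) = 6*(-⅓) = -2)
n(D, w) = -4 (n(D, w) = -2 - 2 = -4)
X(r, I) = -1/707 (X(r, I) = 1/(-703 - 4) = 1/(-707) = -1/707)
X(271, 578) - F(-609) = -1/707 - (-696 + 2*(-609)²) = -1/707 - (-696 + 2*370881) = -1/707 - (-696 + 741762) = -1/707 - 1*741066 = -1/707 - 741066 = -523933663/707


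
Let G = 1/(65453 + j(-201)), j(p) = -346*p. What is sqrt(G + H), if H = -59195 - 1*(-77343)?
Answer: sqrt(330742400193147)/134999 ≈ 134.71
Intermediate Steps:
G = 1/134999 (G = 1/(65453 - 346*(-201)) = 1/(65453 + 69546) = 1/134999 ≈ 7.4075e-6)
H = 18148 (H = -59195 + 77343 = 18148)
sqrt(G + H) = sqrt(1/134999 + 18148) = sqrt(2449961853/134999) = sqrt(330742400193147)/134999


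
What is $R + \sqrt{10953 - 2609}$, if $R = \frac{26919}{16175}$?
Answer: $\frac{26919}{16175} + 2 \sqrt{2086} \approx 93.01$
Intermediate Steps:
$R = \frac{26919}{16175}$ ($R = 26919 \cdot \frac{1}{16175} = \frac{26919}{16175} \approx 1.6642$)
$R + \sqrt{10953 - 2609} = \frac{26919}{16175} + \sqrt{10953 - 2609} = \frac{26919}{16175} + \sqrt{8344} = \frac{26919}{16175} + 2 \sqrt{2086}$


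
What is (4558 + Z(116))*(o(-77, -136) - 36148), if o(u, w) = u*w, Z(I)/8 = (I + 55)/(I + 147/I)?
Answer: -1596049995512/13603 ≈ -1.1733e+8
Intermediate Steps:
Z(I) = 8*(55 + I)/(I + 147/I) (Z(I) = 8*((I + 55)/(I + 147/I)) = 8*((55 + I)/(I + 147/I)) = 8*(55 + I)/(I + 147/I))
(4558 + Z(116))*(o(-77, -136) - 36148) = (4558 + 8*116*(55 + 116)/(147 + 116²))*(-77*(-136) - 36148) = (4558 + 8*116*171/(147 + 13456))*(10472 - 36148) = (4558 + 8*116*171/13603)*(-25676) = (4558 + 8*116*(1/13603)*171)*(-25676) = (4558 + 158688/13603)*(-25676) = (62161162/13603)*(-25676) = -1596049995512/13603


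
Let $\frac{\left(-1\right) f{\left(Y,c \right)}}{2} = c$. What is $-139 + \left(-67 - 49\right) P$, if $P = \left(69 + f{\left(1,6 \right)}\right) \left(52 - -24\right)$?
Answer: $-502651$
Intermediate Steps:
$f{\left(Y,c \right)} = - 2 c$
$P = 4332$ ($P = \left(69 - 12\right) \left(52 - -24\right) = \left(69 - 12\right) \left(52 + 24\right) = 57 \cdot 76 = 4332$)
$-139 + \left(-67 - 49\right) P = -139 + \left(-67 - 49\right) 4332 = -139 - 502512 = -502651$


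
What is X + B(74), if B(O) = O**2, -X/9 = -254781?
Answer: 2298505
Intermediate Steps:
X = 2293029 (X = -9*(-254781) = 2293029)
X + B(74) = 2293029 + 74**2 = 2293029 + 5476 = 2298505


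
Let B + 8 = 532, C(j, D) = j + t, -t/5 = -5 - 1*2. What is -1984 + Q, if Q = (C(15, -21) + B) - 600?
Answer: -2010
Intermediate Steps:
t = 35 (t = -5*(-5 - 1*2) = -5*(-5 - 2) = -5*(-7) = 35)
C(j, D) = 35 + j (C(j, D) = j + 35 = 35 + j)
B = 524 (B = -8 + 532 = 524)
Q = -26 (Q = ((35 + 15) + 524) - 600 = (50 + 524) - 600 = 574 - 600 = -26)
-1984 + Q = -1984 - 26 = -2010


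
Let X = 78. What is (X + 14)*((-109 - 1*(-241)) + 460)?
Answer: 54464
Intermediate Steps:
(X + 14)*((-109 - 1*(-241)) + 460) = (78 + 14)*((-109 - 1*(-241)) + 460) = 92*((-109 + 241) + 460) = 92*(132 + 460) = 92*592 = 54464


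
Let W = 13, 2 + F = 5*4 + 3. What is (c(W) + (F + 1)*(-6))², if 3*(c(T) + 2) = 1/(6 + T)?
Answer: 58323769/3249 ≈ 17951.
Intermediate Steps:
F = 21 (F = -2 + (5*4 + 3) = -2 + (20 + 3) = -2 + 23 = 21)
c(T) = -2 + 1/(3*(6 + T))
(c(W) + (F + 1)*(-6))² = ((-35 - 6*13)/(3*(6 + 13)) + (21 + 1)*(-6))² = ((⅓)*(-35 - 78)/19 + 22*(-6))² = ((⅓)*(1/19)*(-113) - 132)² = (-113/57 - 132)² = (-7637/57)² = 58323769/3249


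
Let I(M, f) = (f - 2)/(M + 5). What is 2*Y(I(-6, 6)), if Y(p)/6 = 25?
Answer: 300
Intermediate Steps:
I(M, f) = (-2 + f)/(5 + M)
Y(p) = 150 (Y(p) = 6*25 = 150)
2*Y(I(-6, 6)) = 2*150 = 300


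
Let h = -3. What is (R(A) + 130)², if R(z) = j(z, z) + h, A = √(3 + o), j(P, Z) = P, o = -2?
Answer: 16384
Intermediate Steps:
A = 1 (A = √(3 - 2) = √1 = 1)
R(z) = -3 + z (R(z) = z - 3 = -3 + z)
(R(A) + 130)² = ((-3 + 1) + 130)² = (-2 + 130)² = 128² = 16384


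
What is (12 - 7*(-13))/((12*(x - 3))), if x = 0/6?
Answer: -103/36 ≈ -2.8611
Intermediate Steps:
x = 0 (x = 0*(⅙) = 0)
(12 - 7*(-13))/((12*(x - 3))) = (12 - 7*(-13))/((12*(0 - 3))) = (12 + 91)/((12*(-3))) = 103/(-36) = 103*(-1/36) = -103/36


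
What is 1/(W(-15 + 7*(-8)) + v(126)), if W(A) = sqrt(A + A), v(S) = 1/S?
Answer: 126/2254393 - 15876*I*sqrt(142)/2254393 ≈ 5.5891e-5 - 0.083918*I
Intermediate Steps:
W(A) = sqrt(2)*sqrt(A) (W(A) = sqrt(2*A) = sqrt(2)*sqrt(A))
1/(W(-15 + 7*(-8)) + v(126)) = 1/(sqrt(2)*sqrt(-15 + 7*(-8)) + 1/126) = 1/(sqrt(2)*sqrt(-15 - 56) + 1/126) = 1/(sqrt(2)*sqrt(-71) + 1/126) = 1/(sqrt(2)*(I*sqrt(71)) + 1/126) = 1/(I*sqrt(142) + 1/126) = 1/(1/126 + I*sqrt(142))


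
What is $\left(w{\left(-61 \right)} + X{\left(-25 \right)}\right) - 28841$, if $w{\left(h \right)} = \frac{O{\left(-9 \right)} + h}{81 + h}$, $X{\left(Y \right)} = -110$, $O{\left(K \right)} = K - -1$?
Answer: $- \frac{579089}{20} \approx -28954.0$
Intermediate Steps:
$O{\left(K \right)} = 1 + K$ ($O{\left(K \right)} = K + 1 = 1 + K$)
$w{\left(h \right)} = \frac{-8 + h}{81 + h}$ ($w{\left(h \right)} = \frac{\left(1 - 9\right) + h}{81 + h} = \frac{-8 + h}{81 + h}$)
$\left(w{\left(-61 \right)} + X{\left(-25 \right)}\right) - 28841 = \left(\frac{-8 - 61}{81 - 61} - 110\right) - 28841 = \left(\frac{1}{20} \left(-69\right) - 110\right) - 28841 = \left(- \frac{69}{20} - 110\right) - 28841 = - \frac{2269}{20} - 28841 = - \frac{579089}{20}$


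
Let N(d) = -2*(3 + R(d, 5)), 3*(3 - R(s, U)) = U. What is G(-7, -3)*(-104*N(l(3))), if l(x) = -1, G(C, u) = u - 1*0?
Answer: -2704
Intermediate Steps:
R(s, U) = 3 - U/3
G(C, u) = u (G(C, u) = u + 0 = u)
N(d) = -26/3 (N(d) = -2*(3 + (3 - ⅓*5)) = -2*(3 + (3 - 5/3)) = -2*(3 + 4/3) = -2*13/3 = -26/3)
G(-7, -3)*(-104*N(l(3))) = -(-312)*(-26)/3 = -3*2704/3 = -2704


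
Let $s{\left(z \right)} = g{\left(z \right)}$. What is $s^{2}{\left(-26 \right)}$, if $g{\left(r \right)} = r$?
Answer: $676$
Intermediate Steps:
$s{\left(z \right)} = z$
$s^{2}{\left(-26 \right)} = \left(-26\right)^{2} = 676$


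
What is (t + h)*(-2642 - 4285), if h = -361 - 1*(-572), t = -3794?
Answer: 24819441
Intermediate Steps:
h = 211 (h = -361 + 572 = 211)
(t + h)*(-2642 - 4285) = (-3794 + 211)*(-2642 - 4285) = -3583*(-6927) = 24819441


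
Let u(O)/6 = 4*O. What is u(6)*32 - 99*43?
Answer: 351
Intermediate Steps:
u(O) = 24*O (u(O) = 6*(4*O) = 24*O)
u(6)*32 - 99*43 = (24*6)*32 - 99*43 = 144*32 - 4257 = 4608 - 4257 = 351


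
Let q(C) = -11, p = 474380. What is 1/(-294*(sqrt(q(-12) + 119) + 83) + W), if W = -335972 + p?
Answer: 19001/2164672158 + 49*sqrt(3)/360778693 ≈ 9.0130e-6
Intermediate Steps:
W = 138408 (W = -335972 + 474380 = 138408)
1/(-294*(sqrt(q(-12) + 119) + 83) + W) = 1/(-294*(sqrt(-11 + 119) + 83) + 138408) = 1/(-294*(sqrt(108) + 83) + 138408) = 1/(-294*(6*sqrt(3) + 83) + 138408) = 1/(-294*(83 + 6*sqrt(3)) + 138408) = 1/((-24402 - 1764*sqrt(3)) + 138408) = 1/(114006 - 1764*sqrt(3))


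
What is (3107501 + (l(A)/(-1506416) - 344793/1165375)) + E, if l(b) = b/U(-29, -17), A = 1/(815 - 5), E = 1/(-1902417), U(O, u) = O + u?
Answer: 25779777360711531553402424161/8295984398782982088000 ≈ 3.1075e+6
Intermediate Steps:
E = -1/1902417 ≈ -5.2565e-7
A = 1/810 ≈ 0.0012346
l(b) = -b/46 (l(b) = b/(-29 - 17) = b/(-46) = b*(-1/46) = -b/46)
(3107501 + (l(A)/(-1506416) - 344793/1165375)) + E = (3107501 + (-1/46*1/810/(-1506416) - 344793/1165375)) - 1/1902417 = (3107501 + (-1/37260*(-1/1506416) - 344793*1/1165375)) - 1/1902417 = (3107501 + (1/56129060160 - 344793/1165375)) - 1/1902417 = (3107501 - 3870581407716301/13082280696792000) - 1/1902417 = 40653196476980429075699/13082280696792000 - 1/1902417 = 25779777360711531553402424161/8295984398782982088000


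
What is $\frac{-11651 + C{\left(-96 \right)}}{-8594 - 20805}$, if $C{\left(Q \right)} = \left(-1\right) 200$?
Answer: $\frac{11851}{29399} \approx 0.40311$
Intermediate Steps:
$C{\left(Q \right)} = -200$
$\frac{-11651 + C{\left(-96 \right)}}{-8594 - 20805} = \frac{-11651 - 200}{-8594 - 20805} = - \frac{11851}{-29399} = \left(-11851\right) \left(- \frac{1}{29399}\right) = \frac{11851}{29399}$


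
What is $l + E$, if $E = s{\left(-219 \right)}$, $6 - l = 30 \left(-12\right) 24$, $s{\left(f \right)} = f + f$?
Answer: $8208$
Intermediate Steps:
$s{\left(f \right)} = 2 f$
$l = 8646$ ($l = 6 - 30 \left(-12\right) 24 = 6 - \left(-360\right) 24 = 6 - -8640 = 6 + 8640 = 8646$)
$E = -438$ ($E = 2 \left(-219\right) = -438$)
$l + E = 8646 - 438 = 8208$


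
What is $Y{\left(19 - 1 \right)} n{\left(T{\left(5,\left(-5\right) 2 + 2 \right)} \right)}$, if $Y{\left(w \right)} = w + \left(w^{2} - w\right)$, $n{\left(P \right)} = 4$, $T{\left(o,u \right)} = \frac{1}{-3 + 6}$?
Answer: $1296$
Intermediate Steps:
$T{\left(o,u \right)} = \frac{1}{3}$
$Y{\left(w \right)} = w^{2}$
$Y{\left(19 - 1 \right)} n{\left(T{\left(5,\left(-5\right) 2 + 2 \right)} \right)} = \left(19 - 1\right)^{2} \cdot 4 = 18^{2} \cdot 4 = 324 \cdot 4 = 1296$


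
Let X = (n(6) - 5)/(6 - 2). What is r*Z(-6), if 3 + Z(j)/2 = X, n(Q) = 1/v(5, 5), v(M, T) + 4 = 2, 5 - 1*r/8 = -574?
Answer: -40530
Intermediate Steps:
r = 4632 (r = 40 - 8*(-574) = 40 + 4592 = 4632)
v(M, T) = -2 (v(M, T) = -4 + 2 = -2)
n(Q) = -½ (n(Q) = 1/(-2) = -½)
X = -11/8 (X = (-½ - 5)/(6 - 2) = -11/2/4 = -11/2*¼ = -11/8 ≈ -1.3750)
Z(j) = -35/4 (Z(j) = -6 + 2*(-11/8) = -6 - 11/4 = -35/4)
r*Z(-6) = 4632*(-35/4) = -40530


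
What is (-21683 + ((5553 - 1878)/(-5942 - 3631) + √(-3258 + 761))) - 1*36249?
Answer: -184862237/3191 + I*√2497 ≈ -57932.0 + 49.97*I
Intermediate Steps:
(-21683 + ((5553 - 1878)/(-5942 - 3631) + √(-3258 + 761))) - 1*36249 = (-21683 + (3675/(-9573) + √(-2497))) - 36249 = (-21683 + (3675*(-1/9573) + I*√2497)) - 36249 = (-21683 + (-1225/3191 + I*√2497)) - 36249 = (-69191678/3191 + I*√2497) - 36249 = -184862237/3191 + I*√2497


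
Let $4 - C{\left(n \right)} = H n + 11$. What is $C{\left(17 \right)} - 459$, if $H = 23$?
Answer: $-857$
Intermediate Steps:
$C{\left(n \right)} = -7 - 23 n$ ($C{\left(n \right)} = 4 - \left(23 n + 11\right) = 4 - \left(11 + 23 n\right) = -7 - 23 n$)
$C{\left(17 \right)} - 459 = \left(-7 - 391\right) - 459 = -398 - 459 = -857$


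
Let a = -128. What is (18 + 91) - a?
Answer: 237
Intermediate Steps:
(18 + 91) - a = (18 + 91) - 1*(-128) = 109 + 128 = 237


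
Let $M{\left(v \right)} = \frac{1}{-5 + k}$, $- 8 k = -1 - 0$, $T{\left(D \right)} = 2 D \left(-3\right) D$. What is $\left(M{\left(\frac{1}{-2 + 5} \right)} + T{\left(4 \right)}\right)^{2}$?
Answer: $\frac{14077504}{1521} \approx 9255.4$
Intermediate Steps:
$T{\left(D \right)} = - 6 D^{2}$ ($T{\left(D \right)} = 2 - 3 D D = 2 \left(- 3 D^{2}\right) = - 6 D^{2}$)
$k = \frac{1}{8}$ ($k = - \frac{-1 - 0}{8} = - \frac{-1 + 0}{8} = \left(- \frac{1}{8}\right) \left(-1\right) = \frac{1}{8} \approx 0.125$)
$M{\left(v \right)} = - \frac{8}{39}$ ($M{\left(v \right)} = \frac{1}{-5 + \frac{1}{8}} = \frac{1}{- \frac{39}{8}} = - \frac{8}{39}$)
$\left(M{\left(\frac{1}{-2 + 5} \right)} + T{\left(4 \right)}\right)^{2} = \left(- \frac{8}{39} - 6 \cdot 4^{2}\right)^{2} = \left(- \frac{8}{39} - 96\right)^{2} = \left(- \frac{3752}{39}\right)^{2} = \frac{14077504}{1521}$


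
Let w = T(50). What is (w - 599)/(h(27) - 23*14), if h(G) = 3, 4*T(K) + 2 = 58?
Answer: 585/319 ≈ 1.8339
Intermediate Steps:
T(K) = 14 (T(K) = -½ + (¼)*58 = -½ + 29/2 = 14)
w = 14
(w - 599)/(h(27) - 23*14) = (14 - 599)/(3 - 23*14) = -585/(3 - 23*14) = -585/(3 - 322) = -585/(-319) = -585*(-1/319) = 585/319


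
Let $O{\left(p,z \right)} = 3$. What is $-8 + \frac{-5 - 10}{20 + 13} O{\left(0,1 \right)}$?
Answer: $- \frac{103}{11} \approx -9.3636$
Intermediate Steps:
$-8 + \frac{-5 - 10}{20 + 13} O{\left(0,1 \right)} = -8 + \frac{-5 - 10}{20 + 13} \cdot 3 = -8 + - \frac{15}{33} \cdot 3 = -8 + \left(-15\right) \frac{1}{33} \cdot 3 = -8 - \frac{15}{11} = - \frac{103}{11}$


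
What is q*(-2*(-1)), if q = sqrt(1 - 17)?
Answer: 8*I ≈ 8.0*I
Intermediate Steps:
q = 4*I (q = sqrt(-16) = 4*I ≈ 4.0*I)
q*(-2*(-1)) = (4*I)*(-2*(-1)) = (4*I)*2 = 8*I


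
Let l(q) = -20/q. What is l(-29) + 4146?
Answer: 120254/29 ≈ 4146.7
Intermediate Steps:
l(-29) + 4146 = -20/(-29) + 4146 = -20*(-1/29) + 4146 = 20/29 + 4146 = 120254/29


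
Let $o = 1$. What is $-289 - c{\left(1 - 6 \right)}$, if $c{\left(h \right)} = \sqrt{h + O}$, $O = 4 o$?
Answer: $-289 - i \approx -289.0 - 1.0 i$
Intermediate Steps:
$O = 4$ ($O = 4 \cdot 1 = 4$)
$c{\left(h \right)} = \sqrt{4 + h}$ ($c{\left(h \right)} = \sqrt{h + 4} = \sqrt{4 + h}$)
$-289 - c{\left(1 - 6 \right)} = -289 - \sqrt{4 + \left(1 - 6\right)} = -289 - \sqrt{4 - 5} = -289 - \sqrt{-1} = -289 - i$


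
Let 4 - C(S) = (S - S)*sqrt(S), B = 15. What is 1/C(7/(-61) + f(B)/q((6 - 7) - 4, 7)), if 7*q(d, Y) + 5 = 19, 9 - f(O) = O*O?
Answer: 1/4 ≈ 0.25000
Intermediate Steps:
f(O) = 9 - O**2 (f(O) = 9 - O*O = 9 - O**2)
q(d, Y) = 2 (q(d, Y) = -5/7 + (1/7)*19 = -5/7 + 19/7 = 2)
C(S) = 4 (C(S) = 4 - (S - S)*sqrt(S) = 4 - 0*sqrt(S) = 4 - 1*0 = 4 + 0 = 4)
1/C(7/(-61) + f(B)/q((6 - 7) - 4, 7)) = 1/4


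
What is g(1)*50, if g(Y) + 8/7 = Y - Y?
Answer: -400/7 ≈ -57.143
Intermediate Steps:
g(Y) = -8/7 (g(Y) = -8/7 + (Y - Y) = -8/7 + 0 = -8/7)
g(1)*50 = -8/7*50 = -400/7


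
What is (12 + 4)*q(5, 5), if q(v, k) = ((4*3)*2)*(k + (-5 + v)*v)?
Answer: 1920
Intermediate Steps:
q(v, k) = 24*k + 24*v*(-5 + v) (q(v, k) = (12*2)*(k + v*(-5 + v)) = 24*(k + v*(-5 + v)) = 24*k + 24*v*(-5 + v))
(12 + 4)*q(5, 5) = (12 + 4)*(-120*5 + 24*5 + 24*5**2) = 16*(-600 + 120 + 24*25) = 16*(-600 + 120 + 600) = 16*120 = 1920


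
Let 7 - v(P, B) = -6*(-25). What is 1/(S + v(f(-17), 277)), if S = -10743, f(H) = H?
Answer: -1/10886 ≈ -9.1861e-5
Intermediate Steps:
v(P, B) = -143 (v(P, B) = 7 - (-6)*(-25) = 7 - 1*150 = 7 - 150 = -143)
1/(S + v(f(-17), 277)) = 1/(-10743 - 143) = 1/(-10886) = -1/10886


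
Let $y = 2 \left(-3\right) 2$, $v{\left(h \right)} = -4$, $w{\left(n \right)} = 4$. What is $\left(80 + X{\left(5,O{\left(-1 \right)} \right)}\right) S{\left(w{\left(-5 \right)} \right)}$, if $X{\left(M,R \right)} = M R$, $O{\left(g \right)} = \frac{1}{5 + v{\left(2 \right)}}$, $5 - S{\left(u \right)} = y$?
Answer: $1445$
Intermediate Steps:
$y = -12$ ($y = \left(-6\right) 2 = -12$)
$S{\left(u \right)} = 17$ ($S{\left(u \right)} = 5 - -12 = 5 + 12 = 17$)
$O{\left(g \right)} = 1$ ($O{\left(g \right)} = \frac{1}{5 - 4} = 1^{-1} = 1$)
$\left(80 + X{\left(5,O{\left(-1 \right)} \right)}\right) S{\left(w{\left(-5 \right)} \right)} = \left(80 + 5 \cdot 1\right) 17 = \left(80 + 5\right) 17 = 85 \cdot 17 = 1445$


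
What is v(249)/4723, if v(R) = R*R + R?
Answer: 62250/4723 ≈ 13.180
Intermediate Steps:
v(R) = R + R² (v(R) = R² + R = R + R²)
v(249)/4723 = (249*(1 + 249))/4723 = (249*250)*(1/4723) = 62250*(1/4723) = 62250/4723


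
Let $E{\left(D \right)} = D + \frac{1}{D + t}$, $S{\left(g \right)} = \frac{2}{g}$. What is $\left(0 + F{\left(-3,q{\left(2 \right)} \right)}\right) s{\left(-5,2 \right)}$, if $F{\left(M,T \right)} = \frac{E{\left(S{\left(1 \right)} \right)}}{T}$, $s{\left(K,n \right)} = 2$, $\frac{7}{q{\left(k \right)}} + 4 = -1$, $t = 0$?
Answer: $- \frac{25}{7} \approx -3.5714$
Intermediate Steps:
$q{\left(k \right)} = - \frac{7}{5}$ ($q{\left(k \right)} = \frac{7}{-4 - 1} = \frac{7}{-5} = 7 \left(- \frac{1}{5}\right) = - \frac{7}{5}$)
$E{\left(D \right)} = D + \frac{1}{D}$ ($E{\left(D \right)} = D + \frac{1}{D + 0} = D + \frac{1}{D}$)
$F{\left(M,T \right)} = \frac{5}{2 T}$ ($F{\left(M,T \right)} = \frac{\frac{2}{1} + \frac{1}{2 \cdot 1^{-1}}}{T} = \frac{2 \cdot 1 + \frac{1}{2 \cdot 1}}{T} = \frac{2 + \frac{1}{2}}{T} = \frac{5}{2 T}$)
$\left(0 + F{\left(-3,q{\left(2 \right)} \right)}\right) s{\left(-5,2 \right)} = \left(0 + \frac{5}{2 \left(- \frac{7}{5}\right)}\right) 2 = \left(0 + \frac{5}{2} \left(- \frac{5}{7}\right)\right) 2 = \left(0 - \frac{25}{14}\right) 2 = \left(- \frac{25}{14}\right) 2 = - \frac{25}{7}$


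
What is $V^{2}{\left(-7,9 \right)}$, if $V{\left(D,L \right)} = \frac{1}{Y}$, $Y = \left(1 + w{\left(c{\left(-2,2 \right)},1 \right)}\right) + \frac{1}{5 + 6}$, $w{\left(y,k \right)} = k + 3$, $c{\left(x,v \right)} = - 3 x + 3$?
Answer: $\frac{121}{3136} \approx 0.038584$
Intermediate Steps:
$c{\left(x,v \right)} = 3 - 3 x$
$w{\left(y,k \right)} = 3 + k$
$Y = \frac{56}{11}$ ($Y = \left(1 + \left(3 + 1\right)\right) + \frac{1}{5 + 6} = \left(1 + 4\right) + \frac{1}{11} = 5 + \frac{1}{11} = \frac{56}{11} \approx 5.0909$)
$V{\left(D,L \right)} = \frac{11}{56}$ ($V{\left(D,L \right)} = \frac{1}{\frac{56}{11}} = \frac{11}{56}$)
$V^{2}{\left(-7,9 \right)} = \left(\frac{11}{56}\right)^{2} = \frac{121}{3136}$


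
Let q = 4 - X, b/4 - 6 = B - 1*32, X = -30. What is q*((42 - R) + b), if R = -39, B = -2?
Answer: -1054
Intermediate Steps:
b = -112 (b = 24 + 4*(-2 - 1*32) = 24 + 4*(-2 - 32) = 24 + 4*(-34) = 24 - 136 = -112)
q = 34 (q = 4 - 1*(-30) = 4 + 30 = 34)
q*((42 - R) + b) = 34*((42 - 1*(-39)) - 112) = 34*((42 + 39) - 112) = 34*(81 - 112) = 34*(-31) = -1054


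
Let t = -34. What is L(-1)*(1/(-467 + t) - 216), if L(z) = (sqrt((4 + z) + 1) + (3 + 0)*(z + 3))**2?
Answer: -6925888/501 ≈ -13824.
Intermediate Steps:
L(z) = (9 + sqrt(5 + z) + 3*z)**2 (L(z) = (sqrt(5 + z) + 3*(3 + z))**2 = (sqrt(5 + z) + (9 + 3*z))**2 = (9 + sqrt(5 + z) + 3*z)**2)
L(-1)*(1/(-467 + t) - 216) = (9 + sqrt(5 - 1) + 3*(-1))**2*(1/(-467 - 34) - 216) = (9 + sqrt(4) - 3)**2*(1/(-501) - 216) = (9 + 2 - 3)**2*(-1/501 - 216) = 8**2*(-108217/501) = 64*(-108217/501) = -6925888/501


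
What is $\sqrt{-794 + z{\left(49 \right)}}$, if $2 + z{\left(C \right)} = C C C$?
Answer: $\sqrt{116853} \approx 341.84$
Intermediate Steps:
$z{\left(C \right)} = -2 + C^{3}$ ($z{\left(C \right)} = -2 + C C C = -2 + C^{2} C = -2 + C^{3}$)
$\sqrt{-794 + z{\left(49 \right)}} = \sqrt{-794 - \left(2 - 49^{3}\right)} = \sqrt{-794 + \left(-2 + 117649\right)} = \sqrt{-794 + 117647} = \sqrt{116853}$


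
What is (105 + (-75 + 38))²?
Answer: 4624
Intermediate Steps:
(105 + (-75 + 38))² = (105 - 37)² = 68² = 4624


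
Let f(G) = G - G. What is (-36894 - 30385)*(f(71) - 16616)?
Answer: 1117907864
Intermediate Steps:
f(G) = 0
(-36894 - 30385)*(f(71) - 16616) = (-36894 - 30385)*(0 - 16616) = -67279*(-16616) = 1117907864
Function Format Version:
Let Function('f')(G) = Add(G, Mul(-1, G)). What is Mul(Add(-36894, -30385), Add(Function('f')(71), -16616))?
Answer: 1117907864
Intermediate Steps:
Function('f')(G) = 0
Mul(Add(-36894, -30385), Add(Function('f')(71), -16616)) = Mul(Add(-36894, -30385), Add(0, -16616)) = Mul(-67279, -16616) = 1117907864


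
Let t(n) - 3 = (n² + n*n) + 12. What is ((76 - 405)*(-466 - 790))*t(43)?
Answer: 1534300712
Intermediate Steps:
t(n) = 15 + 2*n² (t(n) = 3 + ((n² + n*n) + 12) = 3 + ((n² + n²) + 12) = 3 + (2*n² + 12) = 3 + (12 + 2*n²) = 15 + 2*n²)
((76 - 405)*(-466 - 790))*t(43) = ((76 - 405)*(-466 - 790))*(15 + 2*43²) = (-329*(-1256))*(15 + 2*1849) = 413224*(15 + 3698) = 413224*3713 = 1534300712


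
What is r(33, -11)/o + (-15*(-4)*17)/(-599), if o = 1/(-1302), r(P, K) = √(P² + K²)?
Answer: -1020/599 - 14322*√10 ≈ -45292.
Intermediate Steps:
r(P, K) = √(K² + P²)
o = -1/1302 ≈ -0.00076805
r(33, -11)/o + (-15*(-4)*17)/(-599) = √((-11)² + 33²)/(-1/1302) + (-15*(-4)*17)/(-599) = √(121 + 1089)*(-1302) + (60*17)*(-1/599) = √1210*(-1302) + 1020*(-1/599) = (11*√10)*(-1302) - 1020/599 = -14322*√10 - 1020/599 = -1020/599 - 14322*√10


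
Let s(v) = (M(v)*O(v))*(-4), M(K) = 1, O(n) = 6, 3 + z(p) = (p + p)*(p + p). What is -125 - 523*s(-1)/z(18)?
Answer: -49691/431 ≈ -115.29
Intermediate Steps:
z(p) = -3 + 4*p² (z(p) = -3 + (p + p)*(p + p) = -3 + (2*p)*(2*p) = -3 + 4*p²)
s(v) = -24 (s(v) = (1*6)*(-4) = 6*(-4) = -24)
-125 - 523*s(-1)/z(18) = -125 - (-12552)/(-3 + 4*18²) = -125 - (-12552)/(-3 + 4*324) = -125 - (-12552)/(-3 + 1296) = -125 - (-12552)/1293 = -125 - 523*(-8/431) = -125 + 4184/431 = -49691/431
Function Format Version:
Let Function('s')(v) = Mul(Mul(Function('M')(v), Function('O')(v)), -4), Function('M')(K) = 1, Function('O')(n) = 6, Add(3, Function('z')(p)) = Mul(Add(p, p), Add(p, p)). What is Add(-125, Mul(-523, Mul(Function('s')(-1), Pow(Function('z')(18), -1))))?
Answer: Rational(-49691, 431) ≈ -115.29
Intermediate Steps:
Function('z')(p) = Add(-3, Mul(4, Pow(p, 2))) (Function('z')(p) = Add(-3, Mul(Add(p, p), Add(p, p))) = Add(-3, Mul(Mul(2, p), Mul(2, p))) = Add(-3, Mul(4, Pow(p, 2))))
Function('s')(v) = -24 (Function('s')(v) = Mul(Mul(1, 6), -4) = Mul(6, -4) = -24)
Add(-125, Mul(-523, Mul(Function('s')(-1), Pow(Function('z')(18), -1)))) = Add(-125, Mul(-523, Mul(-24, Pow(Add(-3, Mul(4, Pow(18, 2))), -1)))) = Add(-125, Mul(-523, Mul(-24, Pow(Add(-3, Mul(4, 324)), -1)))) = Add(-125, Mul(-523, Mul(-24, Pow(Add(-3, 1296), -1)))) = Add(-125, Mul(-523, Mul(-24, Pow(1293, -1)))) = Add(-125, Mul(-523, Mul(-24, Rational(1, 1293)))) = Add(-125, Mul(-523, Rational(-8, 431))) = Add(-125, Rational(4184, 431)) = Rational(-49691, 431)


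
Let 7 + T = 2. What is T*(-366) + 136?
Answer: 1966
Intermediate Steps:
T = -5 (T = -7 + 2 = -5)
T*(-366) + 136 = -5*(-366) + 136 = 1830 + 136 = 1966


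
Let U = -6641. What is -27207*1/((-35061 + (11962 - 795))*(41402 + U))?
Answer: 9069/276859778 ≈ 3.2757e-5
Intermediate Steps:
-27207*1/((-35061 + (11962 - 795))*(41402 + U)) = -27207*1/((-35061 + (11962 - 795))*(41402 - 6641)) = -27207*1/(34761*(-35061 + 11167)) = -27207/((-23894*34761)) = -27207/(-830579334) = -27207*(-1/830579334) = 9069/276859778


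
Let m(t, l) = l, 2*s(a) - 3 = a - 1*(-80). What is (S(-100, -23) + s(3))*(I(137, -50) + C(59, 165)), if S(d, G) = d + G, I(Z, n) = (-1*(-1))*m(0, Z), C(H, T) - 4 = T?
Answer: -24480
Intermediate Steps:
C(H, T) = 4 + T
s(a) = 83/2 + a/2 (s(a) = 3/2 + (a - 1*(-80))/2 = 3/2 + (a + 80)/2 = 3/2 + (80 + a)/2 = 3/2 + (40 + a/2) = 83/2 + a/2)
I(Z, n) = Z (I(Z, n) = (-1*(-1))*Z = 1*Z = Z)
S(d, G) = G + d
(S(-100, -23) + s(3))*(I(137, -50) + C(59, 165)) = ((-23 - 100) + (83/2 + (½)*3))*(137 + (4 + 165)) = (-123 + (83/2 + 3/2))*(137 + 169) = (-123 + 43)*306 = -80*306 = -24480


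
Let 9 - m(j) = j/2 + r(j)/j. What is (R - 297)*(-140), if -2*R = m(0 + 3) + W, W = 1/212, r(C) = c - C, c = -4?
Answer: 13441435/318 ≈ 42269.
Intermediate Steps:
r(C) = -4 - C
m(j) = 9 - j/2 - (-4 - j)/j (m(j) = 9 - (j/2 + (-4 - j)/j) = 9 + (-j/2 - (-4 - j)/j) = 9 - j/2 - (-4 - j)/j)
W = 1/212 ≈ 0.0047170
R = -6257/1272 (R = -((10 + 4/(0 + 3) - (0 + 3)/2) + 1/212)/2 = -((10 + 4/3 - 1/2*3) + 1/212)/2 = -((10 + 4*(1/3) - 3/2) + 1/212)/2 = -((10 + 4/3 - 3/2) + 1/212)/2 = -(59/6 + 1/212)/2 = -1/2*6257/636 = -6257/1272 ≈ -4.9190)
(R - 297)*(-140) = (-6257/1272 - 297)*(-140) = -384041/1272*(-140) = 13441435/318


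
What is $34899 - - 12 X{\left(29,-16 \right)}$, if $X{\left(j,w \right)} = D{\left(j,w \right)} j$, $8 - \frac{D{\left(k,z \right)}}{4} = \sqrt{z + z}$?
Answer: $46035 - 5568 i \sqrt{2} \approx 46035.0 - 7874.3 i$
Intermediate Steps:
$D{\left(k,z \right)} = 32 - 4 \sqrt{2} \sqrt{z}$ ($D{\left(k,z \right)} = 32 - 4 \sqrt{z + z} = 32 - 4 \sqrt{2 z} = 32 - 4 \sqrt{2} \sqrt{z}$)
$X{\left(j,w \right)} = j \left(32 - 4 \sqrt{2} \sqrt{w}\right)$ ($X{\left(j,w \right)} = \left(32 - 4 \sqrt{2} \sqrt{w}\right) j = j \left(32 - 4 \sqrt{2} \sqrt{w}\right)$)
$34899 - - 12 X{\left(29,-16 \right)} = 34899 - - 12 \cdot 4 \cdot 29 \left(8 - \sqrt{2} \sqrt{-16}\right) = 34899 - - 12 \cdot 4 \cdot 29 \left(8 - \sqrt{2} \cdot 4 i\right) = 34899 - - 12 \cdot 4 \cdot 29 \left(8 - 4 i \sqrt{2}\right) = 34899 - - 12 \left(928 - 464 i \sqrt{2}\right) = 34899 - \left(-11136 + 5568 i \sqrt{2}\right) = 34899 + \left(11136 - 5568 i \sqrt{2}\right) = 46035 - 5568 i \sqrt{2}$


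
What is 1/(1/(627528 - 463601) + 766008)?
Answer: 163927/125569393417 ≈ 1.3055e-6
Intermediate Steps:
1/(1/(627528 - 463601) + 766008) = 1/(1/163927 + 766008) = 1/(125569393417/163927) = 163927/125569393417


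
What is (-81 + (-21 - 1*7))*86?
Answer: -9374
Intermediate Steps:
(-81 + (-21 - 1*7))*86 = (-81 + (-21 - 7))*86 = (-81 - 28)*86 = -109*86 = -9374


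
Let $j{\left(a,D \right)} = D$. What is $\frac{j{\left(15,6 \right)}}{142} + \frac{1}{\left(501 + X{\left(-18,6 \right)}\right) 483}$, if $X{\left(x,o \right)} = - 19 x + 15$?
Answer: $\frac{1243313}{29423394} \approx 0.042256$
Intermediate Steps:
$X{\left(x,o \right)} = 15 - 19 x$
$\frac{j{\left(15,6 \right)}}{142} + \frac{1}{\left(501 + X{\left(-18,6 \right)}\right) 483} = \frac{6}{142} + \frac{1}{\left(501 + \left(15 - -342\right)\right) 483} = 6 \cdot \frac{1}{142} + \frac{1}{501 + \left(15 + 342\right)} \frac{1}{483} = \frac{3}{71} + \frac{1}{501 + 357} \cdot \frac{1}{483} = \frac{3}{71} + \frac{1}{858} \cdot \frac{1}{483} = \frac{3}{71} + \frac{1}{414414} = \frac{1243313}{29423394}$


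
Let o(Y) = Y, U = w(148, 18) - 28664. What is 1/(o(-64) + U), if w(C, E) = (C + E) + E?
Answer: -1/28544 ≈ -3.5034e-5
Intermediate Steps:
w(C, E) = C + 2*E
U = -28480 (U = (148 + 2*18) - 28664 = (148 + 36) - 28664 = 184 - 28664 = -28480)
1/(o(-64) + U) = 1/(-64 - 28480) = 1/(-28544) = -1/28544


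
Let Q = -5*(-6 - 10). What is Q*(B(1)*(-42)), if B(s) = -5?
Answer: 16800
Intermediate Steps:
Q = 80 (Q = -5*(-16) = 80)
Q*(B(1)*(-42)) = 80*(-5*(-42)) = 80*210 = 16800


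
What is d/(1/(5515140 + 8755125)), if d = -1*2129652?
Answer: -30390698397780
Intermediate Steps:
d = -2129652
d/(1/(5515140 + 8755125)) = -2129652/(1/(5515140 + 8755125)) = -2129652/(1/14270265) = -2129652/1/14270265 = -2129652*14270265 = -30390698397780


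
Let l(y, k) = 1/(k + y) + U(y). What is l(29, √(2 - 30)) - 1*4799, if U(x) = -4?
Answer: 2*(-4803*√7 + 69643*I)/(-29*I + 2*√7) ≈ -4803.0 - 0.0060892*I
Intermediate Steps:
l(y, k) = -4 + 1/(k + y) (l(y, k) = 1/(k + y) - 4 = -4 + 1/(k + y))
l(29, √(2 - 30)) - 1*4799 = (1 - 4*√(2 - 30) - 4*29)/(√(2 - 30) + 29) - 1*4799 = (1 - 8*I*√7 - 116)/(√(-28) + 29) - 4799 = (1 - 8*I*√7 - 116)/(2*I*√7 + 29) - 4799 = (1 - 8*I*√7 - 116)/(29 + 2*I*√7) - 4799 = (-115 - 8*I*√7)/(29 + 2*I*√7) - 4799 = -4799 + (-115 - 8*I*√7)/(29 + 2*I*√7)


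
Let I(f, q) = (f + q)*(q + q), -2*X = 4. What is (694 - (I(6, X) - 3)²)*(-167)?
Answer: -55611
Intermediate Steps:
X = -2 (X = -½*4 = -2)
I(f, q) = 2*q*(f + q) (I(f, q) = (f + q)*(2*q) = 2*q*(f + q))
(694 - (I(6, X) - 3)²)*(-167) = (694 - (2*(-2)*(6 - 2) - 3)²)*(-167) = (694 - (2*(-2)*4 - 3)²)*(-167) = (694 - (-16 - 3)²)*(-167) = (694 - 1*(-19)²)*(-167) = (694 - 1*361)*(-167) = (694 - 361)*(-167) = 333*(-167) = -55611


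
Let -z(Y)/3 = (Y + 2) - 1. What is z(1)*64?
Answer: -384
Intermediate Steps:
z(Y) = -3 - 3*Y (z(Y) = -3*((Y + 2) - 1) = -3*((2 + Y) - 1) = -3*(1 + Y) = -3 - 3*Y)
z(1)*64 = (-3 - 3*1)*64 = (-3 - 3)*64 = -6*64 = -384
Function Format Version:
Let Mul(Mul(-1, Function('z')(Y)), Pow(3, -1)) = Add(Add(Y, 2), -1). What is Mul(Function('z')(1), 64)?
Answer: -384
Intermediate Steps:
Function('z')(Y) = Add(-3, Mul(-3, Y)) (Function('z')(Y) = Mul(-3, Add(Add(Y, 2), -1)) = Mul(-3, Add(Add(2, Y), -1)) = Mul(-3, Add(1, Y)) = Add(-3, Mul(-3, Y)))
Mul(Function('z')(1), 64) = Mul(Add(-3, Mul(-3, 1)), 64) = Mul(Add(-3, -3), 64) = Mul(-6, 64) = -384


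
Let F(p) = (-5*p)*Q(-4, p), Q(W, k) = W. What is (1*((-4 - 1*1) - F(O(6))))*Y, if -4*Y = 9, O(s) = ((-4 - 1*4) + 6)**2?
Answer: 765/4 ≈ 191.25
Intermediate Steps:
O(s) = 4 (O(s) = ((-4 - 4) + 6)**2 = (-8 + 6)**2 = (-2)**2 = 4)
Y = -9/4 (Y = -1/4*9 = -9/4 ≈ -2.2500)
F(p) = 20*p (F(p) = -5*p*(-4) = 20*p)
(1*((-4 - 1*1) - F(O(6))))*Y = (1*((-4 - 1*1) - 20*4))*(-9/4) = (1*((-4 - 1) - 1*80))*(-9/4) = (1*(-5 - 80))*(-9/4) = (1*(-85))*(-9/4) = -85*(-9/4) = 765/4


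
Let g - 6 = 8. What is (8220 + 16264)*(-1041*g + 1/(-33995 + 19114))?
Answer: -5309984516380/14881 ≈ -3.5683e+8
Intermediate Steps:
g = 14 (g = 6 + 8 = 14)
(8220 + 16264)*(-1041*g + 1/(-33995 + 19114)) = (8220 + 16264)*(-1041*14 + 1/(-33995 + 19114)) = 24484*(-14574 + 1/(-14881)) = 24484*(-14574 - 1/14881) = 24484*(-216875695/14881) = -5309984516380/14881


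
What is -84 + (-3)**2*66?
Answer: 510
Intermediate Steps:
-84 + (-3)**2*66 = -84 + 9*66 = -84 + 594 = 510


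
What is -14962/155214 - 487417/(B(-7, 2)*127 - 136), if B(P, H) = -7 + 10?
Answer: -5404114852/2716245 ≈ -1989.6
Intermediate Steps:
B(P, H) = 3
-14962/155214 - 487417/(B(-7, 2)*127 - 136) = -14962/155214 - 487417/(3*127 - 136) = -14962*1/155214 - 487417/(381 - 136) = -7481/77607 - 487417/245 = -7481/77607 - 487417*1/245 = -7481/77607 - 69631/35 = -5404114852/2716245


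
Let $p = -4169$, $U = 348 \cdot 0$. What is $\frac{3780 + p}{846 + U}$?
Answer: $- \frac{389}{846} \approx -0.45981$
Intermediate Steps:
$U = 0$
$\frac{3780 + p}{846 + U} = \frac{3780 - 4169}{846 + 0} = - \frac{389}{846}$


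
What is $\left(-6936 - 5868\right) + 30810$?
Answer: $18006$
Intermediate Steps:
$\left(-6936 - 5868\right) + 30810 = -12804 + 30810 = 18006$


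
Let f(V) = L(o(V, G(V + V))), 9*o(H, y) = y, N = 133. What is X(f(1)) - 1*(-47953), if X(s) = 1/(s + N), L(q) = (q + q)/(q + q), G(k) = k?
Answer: 6425703/134 ≈ 47953.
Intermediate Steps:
o(H, y) = y/9
L(q) = 1 (L(q) = (2*q)/((2*q)) = (2*q)*(1/(2*q)) = 1)
f(V) = 1
X(s) = 1/(133 + s) (X(s) = 1/(s + 133) = 1/(133 + s))
X(f(1)) - 1*(-47953) = 1/(133 + 1) - 1*(-47953) = 1/134 + 47953 = 6425703/134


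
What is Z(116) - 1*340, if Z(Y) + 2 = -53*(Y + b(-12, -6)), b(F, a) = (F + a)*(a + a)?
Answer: -17938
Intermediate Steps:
b(F, a) = 2*a*(F + a) (b(F, a) = (F + a)*(2*a) = 2*a*(F + a))
Z(Y) = -11450 - 53*Y (Z(Y) = -2 - 53*(Y + 2*(-6)*(-12 - 6)) = -2 - 53*(Y + 2*(-6)*(-18)) = -2 - 53*(Y + 216) = -2 - 53*(216 + Y) = -2 + (-11448 - 53*Y) = -11450 - 53*Y)
Z(116) - 1*340 = (-11450 - 53*116) - 1*340 = (-11450 - 6148) - 340 = -17598 - 340 = -17938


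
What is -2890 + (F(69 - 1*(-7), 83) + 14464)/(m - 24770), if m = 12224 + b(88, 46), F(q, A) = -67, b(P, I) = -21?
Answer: -12111009/4189 ≈ -2891.1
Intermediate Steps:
m = 12203 (m = 12224 - 21 = 12203)
-2890 + (F(69 - 1*(-7), 83) + 14464)/(m - 24770) = -2890 + (-67 + 14464)/(12203 - 24770) = -2890 + 14397/(-12567) = -2890 + 14397*(-1/12567) = -2890 - 4799/4189 = -12111009/4189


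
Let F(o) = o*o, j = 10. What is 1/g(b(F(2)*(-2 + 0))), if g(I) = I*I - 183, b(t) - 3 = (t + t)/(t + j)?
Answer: -1/158 ≈ -0.0063291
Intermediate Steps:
F(o) = o**2
b(t) = 3 + 2*t/(10 + t) (b(t) = 3 + (t + t)/(t + 10) = 3 + (2*t)/(10 + t) = 3 + 2*t/(10 + t))
g(I) = -183 + I**2 (g(I) = I**2 - 183 = -183 + I**2)
1/g(b(F(2)*(-2 + 0))) = 1/(-183 + (5*(6 + 2**2*(-2 + 0))/(10 + 2**2*(-2 + 0)))**2) = 1/(-183 + (5*(6 + 4*(-2))/(10 + 4*(-2)))**2) = 1/(-183 + (5*(6 - 8)/(10 - 8))**2) = 1/(-183 + (5*(-2)/2)**2) = 1/(-183 + (5*(1/2)*(-2))**2) = 1/(-183 + (-5)**2) = 1/(-183 + 25) = 1/(-158) = -1/158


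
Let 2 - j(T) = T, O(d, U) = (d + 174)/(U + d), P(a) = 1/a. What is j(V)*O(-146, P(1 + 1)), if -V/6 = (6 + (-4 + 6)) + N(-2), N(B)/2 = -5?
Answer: 560/291 ≈ 1.9244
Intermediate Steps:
N(B) = -10 (N(B) = 2*(-5) = -10)
V = 12 (V = -6*((6 + (-4 + 6)) - 10) = -6*((6 + 2) - 10) = -6*(8 - 10) = -6*(-2) = 12)
O(d, U) = (174 + d)/(U + d)
j(T) = 2 - T
j(V)*O(-146, P(1 + 1)) = (2 - 1*12)*((174 - 146)/(1/(1 + 1) - 146)) = (2 - 12)*(28/(1/2 - 146)) = -10*28/(½ - 146) = -10*28/(-291/2) = -(-20)*28/291 = -10*(-56/291) = 560/291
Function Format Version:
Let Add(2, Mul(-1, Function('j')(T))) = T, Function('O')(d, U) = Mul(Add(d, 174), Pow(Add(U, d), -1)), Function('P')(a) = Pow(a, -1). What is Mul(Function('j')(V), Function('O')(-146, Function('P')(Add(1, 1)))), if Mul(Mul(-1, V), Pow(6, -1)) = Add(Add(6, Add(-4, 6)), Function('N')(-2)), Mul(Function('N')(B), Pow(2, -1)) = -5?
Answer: Rational(560, 291) ≈ 1.9244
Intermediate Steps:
Function('N')(B) = -10 (Function('N')(B) = Mul(2, -5) = -10)
V = 12 (V = Mul(-6, Add(Add(6, Add(-4, 6)), -10)) = Mul(-6, Add(Add(6, 2), -10)) = Mul(-6, Add(8, -10)) = Mul(-6, -2) = 12)
Function('O')(d, U) = Mul(Pow(Add(U, d), -1), Add(174, d)) (Function('O')(d, U) = Mul(Add(174, d), Pow(Add(U, d), -1)) = Mul(Pow(Add(U, d), -1), Add(174, d)))
Function('j')(T) = Add(2, Mul(-1, T))
Mul(Function('j')(V), Function('O')(-146, Function('P')(Add(1, 1)))) = Mul(Add(2, Mul(-1, 12)), Mul(Pow(Add(Pow(Add(1, 1), -1), -146), -1), Add(174, -146))) = Mul(Add(2, -12), Mul(Pow(Add(Pow(2, -1), -146), -1), 28)) = Mul(-10, Mul(Pow(Add(Rational(1, 2), -146), -1), 28)) = Mul(-10, Mul(Pow(Rational(-291, 2), -1), 28)) = Mul(-10, Mul(Rational(-2, 291), 28)) = Mul(-10, Rational(-56, 291)) = Rational(560, 291)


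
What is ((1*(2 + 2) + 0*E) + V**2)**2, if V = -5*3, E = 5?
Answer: 52441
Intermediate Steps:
V = -15
((1*(2 + 2) + 0*E) + V**2)**2 = ((1*(2 + 2) + 0*5) + (-15)**2)**2 = ((1*4 + 0) + 225)**2 = ((4 + 0) + 225)**2 = (4 + 225)**2 = 229**2 = 52441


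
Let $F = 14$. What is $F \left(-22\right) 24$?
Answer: $-7392$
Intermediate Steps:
$F \left(-22\right) 24 = 14 \left(-22\right) 24 = \left(-308\right) 24 = -7392$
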